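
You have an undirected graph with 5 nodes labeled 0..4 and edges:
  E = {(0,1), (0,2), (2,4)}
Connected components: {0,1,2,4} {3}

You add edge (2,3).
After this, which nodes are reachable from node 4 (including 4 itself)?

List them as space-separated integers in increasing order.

Before: nodes reachable from 4: {0,1,2,4}
Adding (2,3): merges 4's component with another. Reachability grows.
After: nodes reachable from 4: {0,1,2,3,4}

Answer: 0 1 2 3 4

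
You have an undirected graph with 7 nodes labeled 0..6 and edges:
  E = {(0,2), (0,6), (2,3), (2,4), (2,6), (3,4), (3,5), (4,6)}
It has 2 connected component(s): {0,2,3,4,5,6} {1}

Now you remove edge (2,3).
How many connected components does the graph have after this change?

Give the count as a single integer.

Answer: 2

Derivation:
Initial component count: 2
Remove (2,3): not a bridge. Count unchanged: 2.
  After removal, components: {0,2,3,4,5,6} {1}
New component count: 2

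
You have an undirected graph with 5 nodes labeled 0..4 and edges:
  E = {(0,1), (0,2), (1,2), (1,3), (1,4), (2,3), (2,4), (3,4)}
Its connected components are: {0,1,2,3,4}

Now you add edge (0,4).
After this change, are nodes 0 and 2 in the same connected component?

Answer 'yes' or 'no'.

Initial components: {0,1,2,3,4}
Adding edge (0,4): both already in same component {0,1,2,3,4}. No change.
New components: {0,1,2,3,4}
Are 0 and 2 in the same component? yes

Answer: yes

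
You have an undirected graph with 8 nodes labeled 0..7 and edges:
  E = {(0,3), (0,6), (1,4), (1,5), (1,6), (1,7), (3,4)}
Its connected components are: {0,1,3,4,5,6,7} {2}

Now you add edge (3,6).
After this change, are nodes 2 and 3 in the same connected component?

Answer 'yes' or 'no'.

Initial components: {0,1,3,4,5,6,7} {2}
Adding edge (3,6): both already in same component {0,1,3,4,5,6,7}. No change.
New components: {0,1,3,4,5,6,7} {2}
Are 2 and 3 in the same component? no

Answer: no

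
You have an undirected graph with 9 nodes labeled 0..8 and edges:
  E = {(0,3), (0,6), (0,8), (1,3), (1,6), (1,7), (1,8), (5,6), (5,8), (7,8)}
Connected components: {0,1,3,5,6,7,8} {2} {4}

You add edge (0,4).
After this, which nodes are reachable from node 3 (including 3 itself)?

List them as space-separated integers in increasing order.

Answer: 0 1 3 4 5 6 7 8

Derivation:
Before: nodes reachable from 3: {0,1,3,5,6,7,8}
Adding (0,4): merges 3's component with another. Reachability grows.
After: nodes reachable from 3: {0,1,3,4,5,6,7,8}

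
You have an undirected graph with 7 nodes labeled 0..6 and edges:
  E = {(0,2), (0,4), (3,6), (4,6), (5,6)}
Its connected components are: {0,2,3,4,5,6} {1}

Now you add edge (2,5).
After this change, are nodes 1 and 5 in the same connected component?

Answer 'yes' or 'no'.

Answer: no

Derivation:
Initial components: {0,2,3,4,5,6} {1}
Adding edge (2,5): both already in same component {0,2,3,4,5,6}. No change.
New components: {0,2,3,4,5,6} {1}
Are 1 and 5 in the same component? no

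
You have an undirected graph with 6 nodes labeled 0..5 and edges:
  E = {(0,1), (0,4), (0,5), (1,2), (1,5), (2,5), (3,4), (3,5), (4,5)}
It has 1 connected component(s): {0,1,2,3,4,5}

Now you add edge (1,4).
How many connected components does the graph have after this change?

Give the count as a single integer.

Initial component count: 1
Add (1,4): endpoints already in same component. Count unchanged: 1.
New component count: 1

Answer: 1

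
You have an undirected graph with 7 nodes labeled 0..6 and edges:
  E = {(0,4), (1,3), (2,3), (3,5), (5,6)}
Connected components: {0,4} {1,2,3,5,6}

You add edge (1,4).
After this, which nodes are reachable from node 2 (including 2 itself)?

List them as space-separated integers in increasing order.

Before: nodes reachable from 2: {1,2,3,5,6}
Adding (1,4): merges 2's component with another. Reachability grows.
After: nodes reachable from 2: {0,1,2,3,4,5,6}

Answer: 0 1 2 3 4 5 6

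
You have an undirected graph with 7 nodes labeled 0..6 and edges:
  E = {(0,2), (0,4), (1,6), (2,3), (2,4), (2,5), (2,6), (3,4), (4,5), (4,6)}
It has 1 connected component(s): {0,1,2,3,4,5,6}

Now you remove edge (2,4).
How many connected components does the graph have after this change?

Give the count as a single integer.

Answer: 1

Derivation:
Initial component count: 1
Remove (2,4): not a bridge. Count unchanged: 1.
  After removal, components: {0,1,2,3,4,5,6}
New component count: 1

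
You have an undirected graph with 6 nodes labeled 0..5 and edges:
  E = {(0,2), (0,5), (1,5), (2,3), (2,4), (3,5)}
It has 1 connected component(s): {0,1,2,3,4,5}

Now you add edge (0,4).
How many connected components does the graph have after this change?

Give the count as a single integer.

Initial component count: 1
Add (0,4): endpoints already in same component. Count unchanged: 1.
New component count: 1

Answer: 1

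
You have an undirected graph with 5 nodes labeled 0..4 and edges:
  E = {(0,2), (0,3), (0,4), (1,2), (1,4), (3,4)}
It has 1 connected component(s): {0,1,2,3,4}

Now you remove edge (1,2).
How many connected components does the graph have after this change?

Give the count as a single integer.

Initial component count: 1
Remove (1,2): not a bridge. Count unchanged: 1.
  After removal, components: {0,1,2,3,4}
New component count: 1

Answer: 1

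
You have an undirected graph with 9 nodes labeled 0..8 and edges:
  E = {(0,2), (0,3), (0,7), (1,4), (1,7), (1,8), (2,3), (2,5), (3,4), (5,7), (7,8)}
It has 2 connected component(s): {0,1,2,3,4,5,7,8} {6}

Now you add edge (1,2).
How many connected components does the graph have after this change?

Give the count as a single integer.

Answer: 2

Derivation:
Initial component count: 2
Add (1,2): endpoints already in same component. Count unchanged: 2.
New component count: 2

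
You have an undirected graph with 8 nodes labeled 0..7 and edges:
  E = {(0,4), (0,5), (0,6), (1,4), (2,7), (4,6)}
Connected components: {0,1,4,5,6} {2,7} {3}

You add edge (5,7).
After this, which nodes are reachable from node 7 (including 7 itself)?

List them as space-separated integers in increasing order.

Before: nodes reachable from 7: {2,7}
Adding (5,7): merges 7's component with another. Reachability grows.
After: nodes reachable from 7: {0,1,2,4,5,6,7}

Answer: 0 1 2 4 5 6 7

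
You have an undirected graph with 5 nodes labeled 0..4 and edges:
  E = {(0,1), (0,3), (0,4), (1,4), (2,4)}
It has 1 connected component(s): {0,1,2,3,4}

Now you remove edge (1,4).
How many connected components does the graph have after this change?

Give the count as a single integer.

Answer: 1

Derivation:
Initial component count: 1
Remove (1,4): not a bridge. Count unchanged: 1.
  After removal, components: {0,1,2,3,4}
New component count: 1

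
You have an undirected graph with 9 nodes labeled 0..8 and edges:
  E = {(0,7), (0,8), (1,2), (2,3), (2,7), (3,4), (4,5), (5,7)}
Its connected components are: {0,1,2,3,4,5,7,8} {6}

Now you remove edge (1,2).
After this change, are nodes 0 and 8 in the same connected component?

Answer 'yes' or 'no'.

Initial components: {0,1,2,3,4,5,7,8} {6}
Removing edge (1,2): it was a bridge — component count 2 -> 3.
New components: {0,2,3,4,5,7,8} {1} {6}
Are 0 and 8 in the same component? yes

Answer: yes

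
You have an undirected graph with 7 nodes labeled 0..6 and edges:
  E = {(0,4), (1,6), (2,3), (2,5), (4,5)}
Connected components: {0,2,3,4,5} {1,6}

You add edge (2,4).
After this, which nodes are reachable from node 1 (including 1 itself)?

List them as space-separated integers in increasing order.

Answer: 1 6

Derivation:
Before: nodes reachable from 1: {1,6}
Adding (2,4): both endpoints already in same component. Reachability from 1 unchanged.
After: nodes reachable from 1: {1,6}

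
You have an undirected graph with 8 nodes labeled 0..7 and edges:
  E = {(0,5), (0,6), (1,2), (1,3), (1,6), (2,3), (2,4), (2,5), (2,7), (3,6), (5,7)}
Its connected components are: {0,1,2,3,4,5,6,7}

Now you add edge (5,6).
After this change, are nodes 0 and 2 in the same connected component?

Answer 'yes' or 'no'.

Initial components: {0,1,2,3,4,5,6,7}
Adding edge (5,6): both already in same component {0,1,2,3,4,5,6,7}. No change.
New components: {0,1,2,3,4,5,6,7}
Are 0 and 2 in the same component? yes

Answer: yes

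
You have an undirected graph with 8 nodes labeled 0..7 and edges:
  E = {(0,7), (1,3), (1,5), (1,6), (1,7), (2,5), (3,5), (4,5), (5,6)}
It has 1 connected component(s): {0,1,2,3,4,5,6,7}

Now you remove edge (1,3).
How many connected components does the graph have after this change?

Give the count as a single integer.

Answer: 1

Derivation:
Initial component count: 1
Remove (1,3): not a bridge. Count unchanged: 1.
  After removal, components: {0,1,2,3,4,5,6,7}
New component count: 1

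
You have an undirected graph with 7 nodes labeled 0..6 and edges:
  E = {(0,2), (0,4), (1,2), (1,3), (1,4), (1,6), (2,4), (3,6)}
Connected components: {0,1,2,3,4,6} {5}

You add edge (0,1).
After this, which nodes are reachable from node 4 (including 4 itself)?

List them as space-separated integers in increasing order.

Answer: 0 1 2 3 4 6

Derivation:
Before: nodes reachable from 4: {0,1,2,3,4,6}
Adding (0,1): both endpoints already in same component. Reachability from 4 unchanged.
After: nodes reachable from 4: {0,1,2,3,4,6}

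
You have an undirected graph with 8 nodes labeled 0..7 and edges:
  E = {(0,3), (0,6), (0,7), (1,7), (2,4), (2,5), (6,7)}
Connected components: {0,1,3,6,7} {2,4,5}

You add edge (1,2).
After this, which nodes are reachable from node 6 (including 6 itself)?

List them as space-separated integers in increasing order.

Before: nodes reachable from 6: {0,1,3,6,7}
Adding (1,2): merges 6's component with another. Reachability grows.
After: nodes reachable from 6: {0,1,2,3,4,5,6,7}

Answer: 0 1 2 3 4 5 6 7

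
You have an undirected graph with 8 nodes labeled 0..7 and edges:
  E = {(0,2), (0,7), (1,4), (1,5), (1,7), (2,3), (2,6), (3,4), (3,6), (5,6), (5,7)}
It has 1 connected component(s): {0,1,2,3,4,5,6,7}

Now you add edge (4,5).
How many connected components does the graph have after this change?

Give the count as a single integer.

Initial component count: 1
Add (4,5): endpoints already in same component. Count unchanged: 1.
New component count: 1

Answer: 1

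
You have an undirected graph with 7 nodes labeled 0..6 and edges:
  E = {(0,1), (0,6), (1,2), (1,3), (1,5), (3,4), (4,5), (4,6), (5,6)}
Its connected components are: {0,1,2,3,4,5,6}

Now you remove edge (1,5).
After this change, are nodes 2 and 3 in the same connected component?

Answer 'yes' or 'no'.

Answer: yes

Derivation:
Initial components: {0,1,2,3,4,5,6}
Removing edge (1,5): not a bridge — component count unchanged at 1.
New components: {0,1,2,3,4,5,6}
Are 2 and 3 in the same component? yes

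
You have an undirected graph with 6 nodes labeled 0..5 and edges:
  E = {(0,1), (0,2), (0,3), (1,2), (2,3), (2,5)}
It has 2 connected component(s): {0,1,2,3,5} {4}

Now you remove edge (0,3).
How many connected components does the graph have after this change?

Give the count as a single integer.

Initial component count: 2
Remove (0,3): not a bridge. Count unchanged: 2.
  After removal, components: {0,1,2,3,5} {4}
New component count: 2

Answer: 2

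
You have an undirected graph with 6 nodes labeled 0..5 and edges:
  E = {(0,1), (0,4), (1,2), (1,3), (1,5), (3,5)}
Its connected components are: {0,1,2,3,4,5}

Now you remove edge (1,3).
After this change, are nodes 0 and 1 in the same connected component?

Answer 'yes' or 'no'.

Answer: yes

Derivation:
Initial components: {0,1,2,3,4,5}
Removing edge (1,3): not a bridge — component count unchanged at 1.
New components: {0,1,2,3,4,5}
Are 0 and 1 in the same component? yes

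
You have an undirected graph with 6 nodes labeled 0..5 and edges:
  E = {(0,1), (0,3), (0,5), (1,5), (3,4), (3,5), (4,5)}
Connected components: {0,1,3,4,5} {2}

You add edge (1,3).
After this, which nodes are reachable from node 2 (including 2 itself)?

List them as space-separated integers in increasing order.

Answer: 2

Derivation:
Before: nodes reachable from 2: {2}
Adding (1,3): both endpoints already in same component. Reachability from 2 unchanged.
After: nodes reachable from 2: {2}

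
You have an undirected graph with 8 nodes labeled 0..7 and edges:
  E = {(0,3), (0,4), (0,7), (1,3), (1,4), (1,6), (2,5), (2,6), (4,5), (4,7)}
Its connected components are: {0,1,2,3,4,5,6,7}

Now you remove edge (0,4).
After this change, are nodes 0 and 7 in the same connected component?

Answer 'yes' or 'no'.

Answer: yes

Derivation:
Initial components: {0,1,2,3,4,5,6,7}
Removing edge (0,4): not a bridge — component count unchanged at 1.
New components: {0,1,2,3,4,5,6,7}
Are 0 and 7 in the same component? yes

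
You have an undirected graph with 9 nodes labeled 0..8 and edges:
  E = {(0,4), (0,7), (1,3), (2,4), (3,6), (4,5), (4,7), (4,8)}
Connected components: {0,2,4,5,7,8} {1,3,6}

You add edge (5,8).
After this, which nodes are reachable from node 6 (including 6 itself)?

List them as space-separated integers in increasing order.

Answer: 1 3 6

Derivation:
Before: nodes reachable from 6: {1,3,6}
Adding (5,8): both endpoints already in same component. Reachability from 6 unchanged.
After: nodes reachable from 6: {1,3,6}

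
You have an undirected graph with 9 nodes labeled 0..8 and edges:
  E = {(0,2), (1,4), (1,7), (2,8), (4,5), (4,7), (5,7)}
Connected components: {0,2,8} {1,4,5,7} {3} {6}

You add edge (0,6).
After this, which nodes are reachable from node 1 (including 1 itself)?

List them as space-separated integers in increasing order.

Answer: 1 4 5 7

Derivation:
Before: nodes reachable from 1: {1,4,5,7}
Adding (0,6): merges two components, but neither contains 1. Reachability from 1 unchanged.
After: nodes reachable from 1: {1,4,5,7}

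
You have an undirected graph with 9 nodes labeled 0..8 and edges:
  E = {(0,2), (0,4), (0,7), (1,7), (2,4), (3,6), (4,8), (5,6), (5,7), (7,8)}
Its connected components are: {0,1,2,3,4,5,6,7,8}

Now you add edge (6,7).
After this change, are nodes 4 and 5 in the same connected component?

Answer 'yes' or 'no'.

Answer: yes

Derivation:
Initial components: {0,1,2,3,4,5,6,7,8}
Adding edge (6,7): both already in same component {0,1,2,3,4,5,6,7,8}. No change.
New components: {0,1,2,3,4,5,6,7,8}
Are 4 and 5 in the same component? yes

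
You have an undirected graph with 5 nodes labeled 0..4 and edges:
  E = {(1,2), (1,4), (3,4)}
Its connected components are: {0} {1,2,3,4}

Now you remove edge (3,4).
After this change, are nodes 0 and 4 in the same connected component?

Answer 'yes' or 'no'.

Answer: no

Derivation:
Initial components: {0} {1,2,3,4}
Removing edge (3,4): it was a bridge — component count 2 -> 3.
New components: {0} {1,2,4} {3}
Are 0 and 4 in the same component? no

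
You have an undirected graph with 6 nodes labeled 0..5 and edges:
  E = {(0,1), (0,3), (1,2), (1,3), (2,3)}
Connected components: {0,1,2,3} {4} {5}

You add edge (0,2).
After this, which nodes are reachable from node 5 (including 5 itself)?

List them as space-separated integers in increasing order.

Answer: 5

Derivation:
Before: nodes reachable from 5: {5}
Adding (0,2): both endpoints already in same component. Reachability from 5 unchanged.
After: nodes reachable from 5: {5}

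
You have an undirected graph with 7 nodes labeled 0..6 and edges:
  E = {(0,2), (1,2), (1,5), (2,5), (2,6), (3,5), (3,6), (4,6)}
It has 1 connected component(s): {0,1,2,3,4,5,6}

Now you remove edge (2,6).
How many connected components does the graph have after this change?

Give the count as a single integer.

Initial component count: 1
Remove (2,6): not a bridge. Count unchanged: 1.
  After removal, components: {0,1,2,3,4,5,6}
New component count: 1

Answer: 1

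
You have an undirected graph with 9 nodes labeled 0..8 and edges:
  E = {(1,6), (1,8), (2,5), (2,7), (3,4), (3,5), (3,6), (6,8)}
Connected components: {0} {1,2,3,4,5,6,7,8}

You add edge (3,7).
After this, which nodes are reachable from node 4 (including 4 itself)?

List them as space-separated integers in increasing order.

Before: nodes reachable from 4: {1,2,3,4,5,6,7,8}
Adding (3,7): both endpoints already in same component. Reachability from 4 unchanged.
After: nodes reachable from 4: {1,2,3,4,5,6,7,8}

Answer: 1 2 3 4 5 6 7 8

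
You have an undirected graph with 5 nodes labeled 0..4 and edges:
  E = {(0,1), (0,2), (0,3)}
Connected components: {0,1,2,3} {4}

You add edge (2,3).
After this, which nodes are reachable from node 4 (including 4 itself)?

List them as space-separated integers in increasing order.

Before: nodes reachable from 4: {4}
Adding (2,3): both endpoints already in same component. Reachability from 4 unchanged.
After: nodes reachable from 4: {4}

Answer: 4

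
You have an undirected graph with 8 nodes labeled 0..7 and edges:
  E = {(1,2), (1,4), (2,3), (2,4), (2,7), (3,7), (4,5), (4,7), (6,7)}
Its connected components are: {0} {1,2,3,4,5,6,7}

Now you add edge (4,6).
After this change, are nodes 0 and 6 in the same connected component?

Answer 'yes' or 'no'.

Initial components: {0} {1,2,3,4,5,6,7}
Adding edge (4,6): both already in same component {1,2,3,4,5,6,7}. No change.
New components: {0} {1,2,3,4,5,6,7}
Are 0 and 6 in the same component? no

Answer: no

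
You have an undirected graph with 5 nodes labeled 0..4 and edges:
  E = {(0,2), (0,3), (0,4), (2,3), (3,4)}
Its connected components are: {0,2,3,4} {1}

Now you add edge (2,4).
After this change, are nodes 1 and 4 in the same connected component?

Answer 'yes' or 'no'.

Initial components: {0,2,3,4} {1}
Adding edge (2,4): both already in same component {0,2,3,4}. No change.
New components: {0,2,3,4} {1}
Are 1 and 4 in the same component? no

Answer: no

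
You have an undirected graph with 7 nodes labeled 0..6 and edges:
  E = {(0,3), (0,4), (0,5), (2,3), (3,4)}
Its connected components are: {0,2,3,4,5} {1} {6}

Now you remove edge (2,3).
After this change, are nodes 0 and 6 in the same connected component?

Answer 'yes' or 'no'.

Initial components: {0,2,3,4,5} {1} {6}
Removing edge (2,3): it was a bridge — component count 3 -> 4.
New components: {0,3,4,5} {1} {2} {6}
Are 0 and 6 in the same component? no

Answer: no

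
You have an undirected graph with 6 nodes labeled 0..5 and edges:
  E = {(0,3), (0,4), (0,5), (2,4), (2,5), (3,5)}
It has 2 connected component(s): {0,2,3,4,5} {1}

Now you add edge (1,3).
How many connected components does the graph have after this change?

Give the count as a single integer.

Answer: 1

Derivation:
Initial component count: 2
Add (1,3): merges two components. Count decreases: 2 -> 1.
New component count: 1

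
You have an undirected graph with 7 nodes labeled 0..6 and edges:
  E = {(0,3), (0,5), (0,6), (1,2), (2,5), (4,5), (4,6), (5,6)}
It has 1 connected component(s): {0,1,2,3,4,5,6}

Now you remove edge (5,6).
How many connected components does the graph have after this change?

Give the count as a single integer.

Initial component count: 1
Remove (5,6): not a bridge. Count unchanged: 1.
  After removal, components: {0,1,2,3,4,5,6}
New component count: 1

Answer: 1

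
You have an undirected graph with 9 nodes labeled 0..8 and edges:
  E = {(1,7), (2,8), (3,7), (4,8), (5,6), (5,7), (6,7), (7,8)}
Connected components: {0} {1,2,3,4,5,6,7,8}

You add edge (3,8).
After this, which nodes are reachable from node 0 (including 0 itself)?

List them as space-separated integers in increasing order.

Answer: 0

Derivation:
Before: nodes reachable from 0: {0}
Adding (3,8): both endpoints already in same component. Reachability from 0 unchanged.
After: nodes reachable from 0: {0}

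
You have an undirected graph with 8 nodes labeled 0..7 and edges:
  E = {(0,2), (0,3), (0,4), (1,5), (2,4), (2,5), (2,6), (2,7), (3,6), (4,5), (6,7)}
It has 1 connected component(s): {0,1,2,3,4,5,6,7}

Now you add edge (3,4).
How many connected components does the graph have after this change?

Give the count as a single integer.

Initial component count: 1
Add (3,4): endpoints already in same component. Count unchanged: 1.
New component count: 1

Answer: 1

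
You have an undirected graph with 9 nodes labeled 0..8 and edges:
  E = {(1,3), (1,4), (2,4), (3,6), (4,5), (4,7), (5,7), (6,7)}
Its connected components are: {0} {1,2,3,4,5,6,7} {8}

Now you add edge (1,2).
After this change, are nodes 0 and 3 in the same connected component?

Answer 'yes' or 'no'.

Answer: no

Derivation:
Initial components: {0} {1,2,3,4,5,6,7} {8}
Adding edge (1,2): both already in same component {1,2,3,4,5,6,7}. No change.
New components: {0} {1,2,3,4,5,6,7} {8}
Are 0 and 3 in the same component? no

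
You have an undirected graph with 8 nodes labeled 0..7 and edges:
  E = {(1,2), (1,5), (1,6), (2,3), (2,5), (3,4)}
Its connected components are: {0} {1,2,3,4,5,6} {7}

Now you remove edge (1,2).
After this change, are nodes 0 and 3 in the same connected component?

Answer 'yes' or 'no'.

Answer: no

Derivation:
Initial components: {0} {1,2,3,4,5,6} {7}
Removing edge (1,2): not a bridge — component count unchanged at 3.
New components: {0} {1,2,3,4,5,6} {7}
Are 0 and 3 in the same component? no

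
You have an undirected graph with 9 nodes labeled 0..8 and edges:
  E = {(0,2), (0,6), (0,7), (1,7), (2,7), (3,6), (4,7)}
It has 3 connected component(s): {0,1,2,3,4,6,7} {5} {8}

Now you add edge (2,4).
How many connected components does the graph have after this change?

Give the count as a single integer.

Initial component count: 3
Add (2,4): endpoints already in same component. Count unchanged: 3.
New component count: 3

Answer: 3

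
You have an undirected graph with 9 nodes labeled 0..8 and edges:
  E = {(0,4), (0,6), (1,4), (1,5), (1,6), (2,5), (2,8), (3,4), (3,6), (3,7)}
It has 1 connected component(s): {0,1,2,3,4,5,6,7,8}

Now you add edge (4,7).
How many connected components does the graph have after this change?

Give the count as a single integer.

Answer: 1

Derivation:
Initial component count: 1
Add (4,7): endpoints already in same component. Count unchanged: 1.
New component count: 1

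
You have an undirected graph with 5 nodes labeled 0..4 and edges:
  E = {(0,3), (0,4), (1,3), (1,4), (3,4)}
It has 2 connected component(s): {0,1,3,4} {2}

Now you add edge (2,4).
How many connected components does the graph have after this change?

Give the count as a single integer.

Initial component count: 2
Add (2,4): merges two components. Count decreases: 2 -> 1.
New component count: 1

Answer: 1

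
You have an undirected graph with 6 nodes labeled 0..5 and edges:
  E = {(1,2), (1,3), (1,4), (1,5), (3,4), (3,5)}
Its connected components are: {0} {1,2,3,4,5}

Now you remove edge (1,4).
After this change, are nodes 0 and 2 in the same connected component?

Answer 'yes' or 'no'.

Initial components: {0} {1,2,3,4,5}
Removing edge (1,4): not a bridge — component count unchanged at 2.
New components: {0} {1,2,3,4,5}
Are 0 and 2 in the same component? no

Answer: no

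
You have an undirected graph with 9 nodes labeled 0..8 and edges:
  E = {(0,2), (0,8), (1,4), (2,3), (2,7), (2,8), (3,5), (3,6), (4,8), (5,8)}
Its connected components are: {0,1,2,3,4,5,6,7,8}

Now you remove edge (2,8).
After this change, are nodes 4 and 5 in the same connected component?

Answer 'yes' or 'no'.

Initial components: {0,1,2,3,4,5,6,7,8}
Removing edge (2,8): not a bridge — component count unchanged at 1.
New components: {0,1,2,3,4,5,6,7,8}
Are 4 and 5 in the same component? yes

Answer: yes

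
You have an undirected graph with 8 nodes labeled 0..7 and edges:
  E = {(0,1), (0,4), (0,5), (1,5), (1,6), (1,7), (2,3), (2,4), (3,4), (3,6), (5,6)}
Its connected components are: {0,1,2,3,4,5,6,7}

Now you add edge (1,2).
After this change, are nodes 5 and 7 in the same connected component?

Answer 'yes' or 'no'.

Initial components: {0,1,2,3,4,5,6,7}
Adding edge (1,2): both already in same component {0,1,2,3,4,5,6,7}. No change.
New components: {0,1,2,3,4,5,6,7}
Are 5 and 7 in the same component? yes

Answer: yes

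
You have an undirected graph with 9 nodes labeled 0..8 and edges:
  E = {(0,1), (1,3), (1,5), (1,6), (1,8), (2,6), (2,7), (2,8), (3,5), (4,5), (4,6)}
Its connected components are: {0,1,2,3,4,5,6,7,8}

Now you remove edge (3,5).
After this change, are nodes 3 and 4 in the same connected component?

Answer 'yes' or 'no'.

Initial components: {0,1,2,3,4,5,6,7,8}
Removing edge (3,5): not a bridge — component count unchanged at 1.
New components: {0,1,2,3,4,5,6,7,8}
Are 3 and 4 in the same component? yes

Answer: yes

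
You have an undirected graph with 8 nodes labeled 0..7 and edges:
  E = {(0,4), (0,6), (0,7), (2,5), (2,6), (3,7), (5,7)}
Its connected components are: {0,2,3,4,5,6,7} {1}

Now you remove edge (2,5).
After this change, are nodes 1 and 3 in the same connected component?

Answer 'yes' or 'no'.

Initial components: {0,2,3,4,5,6,7} {1}
Removing edge (2,5): not a bridge — component count unchanged at 2.
New components: {0,2,3,4,5,6,7} {1}
Are 1 and 3 in the same component? no

Answer: no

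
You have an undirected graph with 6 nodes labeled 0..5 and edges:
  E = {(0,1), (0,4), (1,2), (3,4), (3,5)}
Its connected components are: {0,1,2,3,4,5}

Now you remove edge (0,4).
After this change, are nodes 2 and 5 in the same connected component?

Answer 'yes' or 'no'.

Answer: no

Derivation:
Initial components: {0,1,2,3,4,5}
Removing edge (0,4): it was a bridge — component count 1 -> 2.
New components: {0,1,2} {3,4,5}
Are 2 and 5 in the same component? no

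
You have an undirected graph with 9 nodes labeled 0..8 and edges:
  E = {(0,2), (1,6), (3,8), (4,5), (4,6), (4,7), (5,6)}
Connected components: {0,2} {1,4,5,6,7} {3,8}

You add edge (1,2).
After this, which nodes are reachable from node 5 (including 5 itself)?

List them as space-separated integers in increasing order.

Before: nodes reachable from 5: {1,4,5,6,7}
Adding (1,2): merges 5's component with another. Reachability grows.
After: nodes reachable from 5: {0,1,2,4,5,6,7}

Answer: 0 1 2 4 5 6 7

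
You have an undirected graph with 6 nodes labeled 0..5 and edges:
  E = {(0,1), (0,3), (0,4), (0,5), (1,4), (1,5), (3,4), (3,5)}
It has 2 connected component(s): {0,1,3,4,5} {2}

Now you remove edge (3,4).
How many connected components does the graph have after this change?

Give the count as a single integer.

Answer: 2

Derivation:
Initial component count: 2
Remove (3,4): not a bridge. Count unchanged: 2.
  After removal, components: {0,1,3,4,5} {2}
New component count: 2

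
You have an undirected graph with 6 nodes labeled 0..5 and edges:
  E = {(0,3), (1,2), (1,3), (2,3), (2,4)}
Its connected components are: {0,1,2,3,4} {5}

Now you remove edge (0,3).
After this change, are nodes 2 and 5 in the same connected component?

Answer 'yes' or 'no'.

Answer: no

Derivation:
Initial components: {0,1,2,3,4} {5}
Removing edge (0,3): it was a bridge — component count 2 -> 3.
New components: {0} {1,2,3,4} {5}
Are 2 and 5 in the same component? no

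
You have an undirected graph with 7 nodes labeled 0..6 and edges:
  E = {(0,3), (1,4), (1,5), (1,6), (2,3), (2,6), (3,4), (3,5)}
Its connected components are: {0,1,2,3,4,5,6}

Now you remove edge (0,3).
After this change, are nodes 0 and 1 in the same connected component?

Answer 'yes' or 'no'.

Initial components: {0,1,2,3,4,5,6}
Removing edge (0,3): it was a bridge — component count 1 -> 2.
New components: {0} {1,2,3,4,5,6}
Are 0 and 1 in the same component? no

Answer: no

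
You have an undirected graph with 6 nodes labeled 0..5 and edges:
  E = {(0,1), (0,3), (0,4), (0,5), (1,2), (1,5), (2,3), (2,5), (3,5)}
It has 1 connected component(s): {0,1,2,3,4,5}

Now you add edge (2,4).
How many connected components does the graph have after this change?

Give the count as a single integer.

Answer: 1

Derivation:
Initial component count: 1
Add (2,4): endpoints already in same component. Count unchanged: 1.
New component count: 1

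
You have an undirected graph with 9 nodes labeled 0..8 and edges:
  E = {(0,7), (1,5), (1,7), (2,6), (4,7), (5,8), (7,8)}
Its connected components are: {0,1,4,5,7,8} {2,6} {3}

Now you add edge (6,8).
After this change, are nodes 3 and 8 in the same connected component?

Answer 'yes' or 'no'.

Initial components: {0,1,4,5,7,8} {2,6} {3}
Adding edge (6,8): merges {2,6} and {0,1,4,5,7,8}.
New components: {0,1,2,4,5,6,7,8} {3}
Are 3 and 8 in the same component? no

Answer: no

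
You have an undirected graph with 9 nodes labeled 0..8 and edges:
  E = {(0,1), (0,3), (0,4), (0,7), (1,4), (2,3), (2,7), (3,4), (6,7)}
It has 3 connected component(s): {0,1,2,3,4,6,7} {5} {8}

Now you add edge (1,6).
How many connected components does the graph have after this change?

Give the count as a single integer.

Initial component count: 3
Add (1,6): endpoints already in same component. Count unchanged: 3.
New component count: 3

Answer: 3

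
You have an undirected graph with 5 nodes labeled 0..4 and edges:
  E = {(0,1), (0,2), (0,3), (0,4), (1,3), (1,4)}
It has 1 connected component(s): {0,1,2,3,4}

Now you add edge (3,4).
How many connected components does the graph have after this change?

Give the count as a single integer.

Initial component count: 1
Add (3,4): endpoints already in same component. Count unchanged: 1.
New component count: 1

Answer: 1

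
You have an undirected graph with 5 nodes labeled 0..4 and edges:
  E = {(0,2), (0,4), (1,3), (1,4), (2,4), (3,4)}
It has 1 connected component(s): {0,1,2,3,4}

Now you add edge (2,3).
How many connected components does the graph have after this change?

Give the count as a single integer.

Answer: 1

Derivation:
Initial component count: 1
Add (2,3): endpoints already in same component. Count unchanged: 1.
New component count: 1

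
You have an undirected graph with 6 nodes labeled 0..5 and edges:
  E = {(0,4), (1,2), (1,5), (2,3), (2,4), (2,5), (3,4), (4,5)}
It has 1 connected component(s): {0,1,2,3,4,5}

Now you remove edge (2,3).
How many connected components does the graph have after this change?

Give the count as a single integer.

Initial component count: 1
Remove (2,3): not a bridge. Count unchanged: 1.
  After removal, components: {0,1,2,3,4,5}
New component count: 1

Answer: 1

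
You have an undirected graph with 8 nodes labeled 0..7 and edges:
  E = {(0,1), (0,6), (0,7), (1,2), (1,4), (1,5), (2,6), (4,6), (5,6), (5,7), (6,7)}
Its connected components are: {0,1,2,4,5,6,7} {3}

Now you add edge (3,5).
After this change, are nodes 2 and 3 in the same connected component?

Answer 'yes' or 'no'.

Answer: yes

Derivation:
Initial components: {0,1,2,4,5,6,7} {3}
Adding edge (3,5): merges {3} and {0,1,2,4,5,6,7}.
New components: {0,1,2,3,4,5,6,7}
Are 2 and 3 in the same component? yes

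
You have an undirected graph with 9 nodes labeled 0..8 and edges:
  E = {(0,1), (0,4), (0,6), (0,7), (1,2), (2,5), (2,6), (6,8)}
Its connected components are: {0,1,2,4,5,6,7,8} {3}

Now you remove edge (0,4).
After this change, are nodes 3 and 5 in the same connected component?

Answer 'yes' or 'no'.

Initial components: {0,1,2,4,5,6,7,8} {3}
Removing edge (0,4): it was a bridge — component count 2 -> 3.
New components: {0,1,2,5,6,7,8} {3} {4}
Are 3 and 5 in the same component? no

Answer: no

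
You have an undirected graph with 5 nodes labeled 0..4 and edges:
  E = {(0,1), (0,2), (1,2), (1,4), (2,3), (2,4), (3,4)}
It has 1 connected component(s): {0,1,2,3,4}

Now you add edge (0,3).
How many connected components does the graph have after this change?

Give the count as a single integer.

Initial component count: 1
Add (0,3): endpoints already in same component. Count unchanged: 1.
New component count: 1

Answer: 1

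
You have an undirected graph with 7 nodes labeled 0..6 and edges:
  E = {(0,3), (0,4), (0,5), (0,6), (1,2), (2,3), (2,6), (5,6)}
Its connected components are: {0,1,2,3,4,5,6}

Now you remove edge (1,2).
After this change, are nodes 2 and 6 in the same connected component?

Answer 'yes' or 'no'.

Answer: yes

Derivation:
Initial components: {0,1,2,3,4,5,6}
Removing edge (1,2): it was a bridge — component count 1 -> 2.
New components: {0,2,3,4,5,6} {1}
Are 2 and 6 in the same component? yes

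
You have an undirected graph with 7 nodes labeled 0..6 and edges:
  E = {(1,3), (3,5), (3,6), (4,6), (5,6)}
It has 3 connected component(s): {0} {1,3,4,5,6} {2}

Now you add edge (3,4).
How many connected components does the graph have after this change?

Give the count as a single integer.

Initial component count: 3
Add (3,4): endpoints already in same component. Count unchanged: 3.
New component count: 3

Answer: 3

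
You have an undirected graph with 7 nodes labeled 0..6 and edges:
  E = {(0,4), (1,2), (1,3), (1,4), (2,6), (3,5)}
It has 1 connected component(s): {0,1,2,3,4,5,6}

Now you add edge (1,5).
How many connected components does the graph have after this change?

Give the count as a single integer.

Answer: 1

Derivation:
Initial component count: 1
Add (1,5): endpoints already in same component. Count unchanged: 1.
New component count: 1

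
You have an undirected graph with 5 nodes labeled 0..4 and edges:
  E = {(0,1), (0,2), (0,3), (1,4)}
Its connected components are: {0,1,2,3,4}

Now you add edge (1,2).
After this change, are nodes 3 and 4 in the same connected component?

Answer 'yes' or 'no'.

Initial components: {0,1,2,3,4}
Adding edge (1,2): both already in same component {0,1,2,3,4}. No change.
New components: {0,1,2,3,4}
Are 3 and 4 in the same component? yes

Answer: yes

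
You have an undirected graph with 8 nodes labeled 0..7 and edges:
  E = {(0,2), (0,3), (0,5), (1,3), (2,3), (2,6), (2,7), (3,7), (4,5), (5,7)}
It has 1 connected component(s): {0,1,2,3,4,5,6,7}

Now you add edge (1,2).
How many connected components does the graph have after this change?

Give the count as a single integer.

Answer: 1

Derivation:
Initial component count: 1
Add (1,2): endpoints already in same component. Count unchanged: 1.
New component count: 1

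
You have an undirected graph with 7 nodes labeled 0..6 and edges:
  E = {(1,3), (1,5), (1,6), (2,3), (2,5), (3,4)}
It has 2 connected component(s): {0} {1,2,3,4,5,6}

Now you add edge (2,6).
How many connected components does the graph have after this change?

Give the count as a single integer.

Answer: 2

Derivation:
Initial component count: 2
Add (2,6): endpoints already in same component. Count unchanged: 2.
New component count: 2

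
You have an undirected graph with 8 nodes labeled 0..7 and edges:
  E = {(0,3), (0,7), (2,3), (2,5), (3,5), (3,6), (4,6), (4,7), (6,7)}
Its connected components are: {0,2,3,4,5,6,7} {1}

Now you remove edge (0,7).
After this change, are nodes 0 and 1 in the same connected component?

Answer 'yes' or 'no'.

Answer: no

Derivation:
Initial components: {0,2,3,4,5,6,7} {1}
Removing edge (0,7): not a bridge — component count unchanged at 2.
New components: {0,2,3,4,5,6,7} {1}
Are 0 and 1 in the same component? no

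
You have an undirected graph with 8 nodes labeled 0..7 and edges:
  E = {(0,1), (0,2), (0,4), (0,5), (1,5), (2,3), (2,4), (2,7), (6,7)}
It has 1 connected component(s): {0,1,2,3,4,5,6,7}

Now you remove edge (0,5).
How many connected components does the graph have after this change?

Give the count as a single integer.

Answer: 1

Derivation:
Initial component count: 1
Remove (0,5): not a bridge. Count unchanged: 1.
  After removal, components: {0,1,2,3,4,5,6,7}
New component count: 1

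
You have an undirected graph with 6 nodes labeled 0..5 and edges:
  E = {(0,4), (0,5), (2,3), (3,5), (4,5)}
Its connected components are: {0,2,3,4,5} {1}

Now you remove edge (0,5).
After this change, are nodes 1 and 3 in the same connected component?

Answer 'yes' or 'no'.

Initial components: {0,2,3,4,5} {1}
Removing edge (0,5): not a bridge — component count unchanged at 2.
New components: {0,2,3,4,5} {1}
Are 1 and 3 in the same component? no

Answer: no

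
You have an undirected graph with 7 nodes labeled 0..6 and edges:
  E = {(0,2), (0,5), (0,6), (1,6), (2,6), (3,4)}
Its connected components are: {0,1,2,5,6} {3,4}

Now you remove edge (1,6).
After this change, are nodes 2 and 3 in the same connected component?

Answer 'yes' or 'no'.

Initial components: {0,1,2,5,6} {3,4}
Removing edge (1,6): it was a bridge — component count 2 -> 3.
New components: {0,2,5,6} {1} {3,4}
Are 2 and 3 in the same component? no

Answer: no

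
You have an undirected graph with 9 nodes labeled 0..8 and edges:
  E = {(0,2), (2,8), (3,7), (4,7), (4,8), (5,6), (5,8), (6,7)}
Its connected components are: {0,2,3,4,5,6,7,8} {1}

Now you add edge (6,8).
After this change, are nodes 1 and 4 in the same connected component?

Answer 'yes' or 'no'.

Answer: no

Derivation:
Initial components: {0,2,3,4,5,6,7,8} {1}
Adding edge (6,8): both already in same component {0,2,3,4,5,6,7,8}. No change.
New components: {0,2,3,4,5,6,7,8} {1}
Are 1 and 4 in the same component? no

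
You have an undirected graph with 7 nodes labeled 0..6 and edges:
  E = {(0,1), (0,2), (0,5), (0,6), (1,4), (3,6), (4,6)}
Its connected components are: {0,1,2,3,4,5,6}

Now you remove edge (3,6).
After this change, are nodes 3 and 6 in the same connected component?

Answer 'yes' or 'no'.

Answer: no

Derivation:
Initial components: {0,1,2,3,4,5,6}
Removing edge (3,6): it was a bridge — component count 1 -> 2.
New components: {0,1,2,4,5,6} {3}
Are 3 and 6 in the same component? no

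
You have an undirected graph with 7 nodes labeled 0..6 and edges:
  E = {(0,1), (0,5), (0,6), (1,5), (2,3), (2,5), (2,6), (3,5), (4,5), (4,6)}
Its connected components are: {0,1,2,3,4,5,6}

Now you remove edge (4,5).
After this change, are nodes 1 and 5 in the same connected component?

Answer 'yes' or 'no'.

Initial components: {0,1,2,3,4,5,6}
Removing edge (4,5): not a bridge — component count unchanged at 1.
New components: {0,1,2,3,4,5,6}
Are 1 and 5 in the same component? yes

Answer: yes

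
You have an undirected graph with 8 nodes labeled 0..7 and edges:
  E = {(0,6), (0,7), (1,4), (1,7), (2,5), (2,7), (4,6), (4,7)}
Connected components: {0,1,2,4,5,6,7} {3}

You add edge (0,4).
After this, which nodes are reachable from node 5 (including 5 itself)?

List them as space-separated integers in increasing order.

Before: nodes reachable from 5: {0,1,2,4,5,6,7}
Adding (0,4): both endpoints already in same component. Reachability from 5 unchanged.
After: nodes reachable from 5: {0,1,2,4,5,6,7}

Answer: 0 1 2 4 5 6 7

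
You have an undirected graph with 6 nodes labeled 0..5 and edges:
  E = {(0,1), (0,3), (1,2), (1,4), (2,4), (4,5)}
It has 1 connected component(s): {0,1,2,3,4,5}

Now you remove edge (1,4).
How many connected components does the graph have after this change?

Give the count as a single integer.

Initial component count: 1
Remove (1,4): not a bridge. Count unchanged: 1.
  After removal, components: {0,1,2,3,4,5}
New component count: 1

Answer: 1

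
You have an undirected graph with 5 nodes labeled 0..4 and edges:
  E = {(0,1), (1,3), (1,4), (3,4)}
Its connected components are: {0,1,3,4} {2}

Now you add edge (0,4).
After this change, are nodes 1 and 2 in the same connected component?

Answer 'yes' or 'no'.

Initial components: {0,1,3,4} {2}
Adding edge (0,4): both already in same component {0,1,3,4}. No change.
New components: {0,1,3,4} {2}
Are 1 and 2 in the same component? no

Answer: no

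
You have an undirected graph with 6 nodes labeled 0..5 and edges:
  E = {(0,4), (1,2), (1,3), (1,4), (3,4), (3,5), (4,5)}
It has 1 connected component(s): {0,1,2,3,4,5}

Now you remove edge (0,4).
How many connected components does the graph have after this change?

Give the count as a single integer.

Answer: 2

Derivation:
Initial component count: 1
Remove (0,4): it was a bridge. Count increases: 1 -> 2.
  After removal, components: {0} {1,2,3,4,5}
New component count: 2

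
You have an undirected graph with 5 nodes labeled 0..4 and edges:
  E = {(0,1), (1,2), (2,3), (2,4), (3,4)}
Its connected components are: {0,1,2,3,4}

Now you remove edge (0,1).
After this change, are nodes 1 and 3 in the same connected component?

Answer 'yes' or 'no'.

Initial components: {0,1,2,3,4}
Removing edge (0,1): it was a bridge — component count 1 -> 2.
New components: {0} {1,2,3,4}
Are 1 and 3 in the same component? yes

Answer: yes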